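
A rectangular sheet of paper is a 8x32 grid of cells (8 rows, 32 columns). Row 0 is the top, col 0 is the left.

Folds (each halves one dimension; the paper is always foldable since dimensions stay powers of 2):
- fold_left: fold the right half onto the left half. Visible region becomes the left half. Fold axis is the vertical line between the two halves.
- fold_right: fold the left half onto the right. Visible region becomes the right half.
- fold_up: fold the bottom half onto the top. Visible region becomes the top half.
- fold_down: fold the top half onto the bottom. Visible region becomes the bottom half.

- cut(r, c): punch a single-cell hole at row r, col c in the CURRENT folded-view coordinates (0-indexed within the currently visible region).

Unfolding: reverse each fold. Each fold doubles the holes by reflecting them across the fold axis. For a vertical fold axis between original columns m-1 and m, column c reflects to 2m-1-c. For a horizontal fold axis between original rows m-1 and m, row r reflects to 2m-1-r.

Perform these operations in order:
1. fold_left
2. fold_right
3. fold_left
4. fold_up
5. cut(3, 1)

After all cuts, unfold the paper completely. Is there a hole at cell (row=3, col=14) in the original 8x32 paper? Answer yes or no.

Op 1 fold_left: fold axis v@16; visible region now rows[0,8) x cols[0,16) = 8x16
Op 2 fold_right: fold axis v@8; visible region now rows[0,8) x cols[8,16) = 8x8
Op 3 fold_left: fold axis v@12; visible region now rows[0,8) x cols[8,12) = 8x4
Op 4 fold_up: fold axis h@4; visible region now rows[0,4) x cols[8,12) = 4x4
Op 5 cut(3, 1): punch at orig (3,9); cuts so far [(3, 9)]; region rows[0,4) x cols[8,12) = 4x4
Unfold 1 (reflect across h@4): 2 holes -> [(3, 9), (4, 9)]
Unfold 2 (reflect across v@12): 4 holes -> [(3, 9), (3, 14), (4, 9), (4, 14)]
Unfold 3 (reflect across v@8): 8 holes -> [(3, 1), (3, 6), (3, 9), (3, 14), (4, 1), (4, 6), (4, 9), (4, 14)]
Unfold 4 (reflect across v@16): 16 holes -> [(3, 1), (3, 6), (3, 9), (3, 14), (3, 17), (3, 22), (3, 25), (3, 30), (4, 1), (4, 6), (4, 9), (4, 14), (4, 17), (4, 22), (4, 25), (4, 30)]
Holes: [(3, 1), (3, 6), (3, 9), (3, 14), (3, 17), (3, 22), (3, 25), (3, 30), (4, 1), (4, 6), (4, 9), (4, 14), (4, 17), (4, 22), (4, 25), (4, 30)]

Answer: yes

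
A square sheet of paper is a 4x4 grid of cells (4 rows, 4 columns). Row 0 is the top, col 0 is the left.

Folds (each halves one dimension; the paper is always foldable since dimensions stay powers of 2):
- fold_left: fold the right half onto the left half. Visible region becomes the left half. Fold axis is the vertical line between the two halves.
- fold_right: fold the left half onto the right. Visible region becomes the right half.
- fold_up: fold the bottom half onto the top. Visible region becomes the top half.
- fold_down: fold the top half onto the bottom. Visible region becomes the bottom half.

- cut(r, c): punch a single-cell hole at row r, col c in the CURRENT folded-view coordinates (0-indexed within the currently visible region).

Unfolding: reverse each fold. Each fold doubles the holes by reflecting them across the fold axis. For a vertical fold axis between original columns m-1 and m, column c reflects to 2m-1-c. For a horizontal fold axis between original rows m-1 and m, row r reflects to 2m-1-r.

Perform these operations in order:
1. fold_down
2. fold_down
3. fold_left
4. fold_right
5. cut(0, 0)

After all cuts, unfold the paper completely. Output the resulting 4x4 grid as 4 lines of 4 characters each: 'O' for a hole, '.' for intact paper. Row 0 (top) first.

Op 1 fold_down: fold axis h@2; visible region now rows[2,4) x cols[0,4) = 2x4
Op 2 fold_down: fold axis h@3; visible region now rows[3,4) x cols[0,4) = 1x4
Op 3 fold_left: fold axis v@2; visible region now rows[3,4) x cols[0,2) = 1x2
Op 4 fold_right: fold axis v@1; visible region now rows[3,4) x cols[1,2) = 1x1
Op 5 cut(0, 0): punch at orig (3,1); cuts so far [(3, 1)]; region rows[3,4) x cols[1,2) = 1x1
Unfold 1 (reflect across v@1): 2 holes -> [(3, 0), (3, 1)]
Unfold 2 (reflect across v@2): 4 holes -> [(3, 0), (3, 1), (3, 2), (3, 3)]
Unfold 3 (reflect across h@3): 8 holes -> [(2, 0), (2, 1), (2, 2), (2, 3), (3, 0), (3, 1), (3, 2), (3, 3)]
Unfold 4 (reflect across h@2): 16 holes -> [(0, 0), (0, 1), (0, 2), (0, 3), (1, 0), (1, 1), (1, 2), (1, 3), (2, 0), (2, 1), (2, 2), (2, 3), (3, 0), (3, 1), (3, 2), (3, 3)]

Answer: OOOO
OOOO
OOOO
OOOO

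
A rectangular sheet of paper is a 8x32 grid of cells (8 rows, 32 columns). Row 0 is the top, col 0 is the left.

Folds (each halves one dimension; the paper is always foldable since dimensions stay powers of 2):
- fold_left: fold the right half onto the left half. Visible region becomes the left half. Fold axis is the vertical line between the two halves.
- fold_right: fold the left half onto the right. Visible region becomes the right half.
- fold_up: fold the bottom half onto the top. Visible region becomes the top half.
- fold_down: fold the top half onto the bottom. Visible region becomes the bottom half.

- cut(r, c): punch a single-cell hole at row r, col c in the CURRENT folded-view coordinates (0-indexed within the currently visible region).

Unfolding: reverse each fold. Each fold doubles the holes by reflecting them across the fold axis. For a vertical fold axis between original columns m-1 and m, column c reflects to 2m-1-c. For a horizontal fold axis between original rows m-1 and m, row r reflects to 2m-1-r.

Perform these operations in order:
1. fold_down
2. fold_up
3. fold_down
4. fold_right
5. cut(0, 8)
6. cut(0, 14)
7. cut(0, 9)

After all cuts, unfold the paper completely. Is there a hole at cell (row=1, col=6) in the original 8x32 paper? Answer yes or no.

Answer: yes

Derivation:
Op 1 fold_down: fold axis h@4; visible region now rows[4,8) x cols[0,32) = 4x32
Op 2 fold_up: fold axis h@6; visible region now rows[4,6) x cols[0,32) = 2x32
Op 3 fold_down: fold axis h@5; visible region now rows[5,6) x cols[0,32) = 1x32
Op 4 fold_right: fold axis v@16; visible region now rows[5,6) x cols[16,32) = 1x16
Op 5 cut(0, 8): punch at orig (5,24); cuts so far [(5, 24)]; region rows[5,6) x cols[16,32) = 1x16
Op 6 cut(0, 14): punch at orig (5,30); cuts so far [(5, 24), (5, 30)]; region rows[5,6) x cols[16,32) = 1x16
Op 7 cut(0, 9): punch at orig (5,25); cuts so far [(5, 24), (5, 25), (5, 30)]; region rows[5,6) x cols[16,32) = 1x16
Unfold 1 (reflect across v@16): 6 holes -> [(5, 1), (5, 6), (5, 7), (5, 24), (5, 25), (5, 30)]
Unfold 2 (reflect across h@5): 12 holes -> [(4, 1), (4, 6), (4, 7), (4, 24), (4, 25), (4, 30), (5, 1), (5, 6), (5, 7), (5, 24), (5, 25), (5, 30)]
Unfold 3 (reflect across h@6): 24 holes -> [(4, 1), (4, 6), (4, 7), (4, 24), (4, 25), (4, 30), (5, 1), (5, 6), (5, 7), (5, 24), (5, 25), (5, 30), (6, 1), (6, 6), (6, 7), (6, 24), (6, 25), (6, 30), (7, 1), (7, 6), (7, 7), (7, 24), (7, 25), (7, 30)]
Unfold 4 (reflect across h@4): 48 holes -> [(0, 1), (0, 6), (0, 7), (0, 24), (0, 25), (0, 30), (1, 1), (1, 6), (1, 7), (1, 24), (1, 25), (1, 30), (2, 1), (2, 6), (2, 7), (2, 24), (2, 25), (2, 30), (3, 1), (3, 6), (3, 7), (3, 24), (3, 25), (3, 30), (4, 1), (4, 6), (4, 7), (4, 24), (4, 25), (4, 30), (5, 1), (5, 6), (5, 7), (5, 24), (5, 25), (5, 30), (6, 1), (6, 6), (6, 7), (6, 24), (6, 25), (6, 30), (7, 1), (7, 6), (7, 7), (7, 24), (7, 25), (7, 30)]
Holes: [(0, 1), (0, 6), (0, 7), (0, 24), (0, 25), (0, 30), (1, 1), (1, 6), (1, 7), (1, 24), (1, 25), (1, 30), (2, 1), (2, 6), (2, 7), (2, 24), (2, 25), (2, 30), (3, 1), (3, 6), (3, 7), (3, 24), (3, 25), (3, 30), (4, 1), (4, 6), (4, 7), (4, 24), (4, 25), (4, 30), (5, 1), (5, 6), (5, 7), (5, 24), (5, 25), (5, 30), (6, 1), (6, 6), (6, 7), (6, 24), (6, 25), (6, 30), (7, 1), (7, 6), (7, 7), (7, 24), (7, 25), (7, 30)]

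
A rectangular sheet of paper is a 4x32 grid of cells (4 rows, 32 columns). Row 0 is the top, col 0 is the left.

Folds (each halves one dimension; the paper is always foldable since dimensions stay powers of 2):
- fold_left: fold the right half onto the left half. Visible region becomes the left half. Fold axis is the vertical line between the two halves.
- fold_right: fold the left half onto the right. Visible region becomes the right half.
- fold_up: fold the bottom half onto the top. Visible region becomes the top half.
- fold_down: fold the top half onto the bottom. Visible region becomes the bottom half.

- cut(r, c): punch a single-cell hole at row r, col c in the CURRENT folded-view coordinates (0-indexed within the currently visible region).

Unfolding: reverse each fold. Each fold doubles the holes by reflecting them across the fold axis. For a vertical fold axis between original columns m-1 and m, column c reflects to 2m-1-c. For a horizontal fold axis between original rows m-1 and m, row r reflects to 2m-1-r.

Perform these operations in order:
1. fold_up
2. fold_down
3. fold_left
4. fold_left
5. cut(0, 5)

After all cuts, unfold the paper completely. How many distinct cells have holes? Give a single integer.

Op 1 fold_up: fold axis h@2; visible region now rows[0,2) x cols[0,32) = 2x32
Op 2 fold_down: fold axis h@1; visible region now rows[1,2) x cols[0,32) = 1x32
Op 3 fold_left: fold axis v@16; visible region now rows[1,2) x cols[0,16) = 1x16
Op 4 fold_left: fold axis v@8; visible region now rows[1,2) x cols[0,8) = 1x8
Op 5 cut(0, 5): punch at orig (1,5); cuts so far [(1, 5)]; region rows[1,2) x cols[0,8) = 1x8
Unfold 1 (reflect across v@8): 2 holes -> [(1, 5), (1, 10)]
Unfold 2 (reflect across v@16): 4 holes -> [(1, 5), (1, 10), (1, 21), (1, 26)]
Unfold 3 (reflect across h@1): 8 holes -> [(0, 5), (0, 10), (0, 21), (0, 26), (1, 5), (1, 10), (1, 21), (1, 26)]
Unfold 4 (reflect across h@2): 16 holes -> [(0, 5), (0, 10), (0, 21), (0, 26), (1, 5), (1, 10), (1, 21), (1, 26), (2, 5), (2, 10), (2, 21), (2, 26), (3, 5), (3, 10), (3, 21), (3, 26)]

Answer: 16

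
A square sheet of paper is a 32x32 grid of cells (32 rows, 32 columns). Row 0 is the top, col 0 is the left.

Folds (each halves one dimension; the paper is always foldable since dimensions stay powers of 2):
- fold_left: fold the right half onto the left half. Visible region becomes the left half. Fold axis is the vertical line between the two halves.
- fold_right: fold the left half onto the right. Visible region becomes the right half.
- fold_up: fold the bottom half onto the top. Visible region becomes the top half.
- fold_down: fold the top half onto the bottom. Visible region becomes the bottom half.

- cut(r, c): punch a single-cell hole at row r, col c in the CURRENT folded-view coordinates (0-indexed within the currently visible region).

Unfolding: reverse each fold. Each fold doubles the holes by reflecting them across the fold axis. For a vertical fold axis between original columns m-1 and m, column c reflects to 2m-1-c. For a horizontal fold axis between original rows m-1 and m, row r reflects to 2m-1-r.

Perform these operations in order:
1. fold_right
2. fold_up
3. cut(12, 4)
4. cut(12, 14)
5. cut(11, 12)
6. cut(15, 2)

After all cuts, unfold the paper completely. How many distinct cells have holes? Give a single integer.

Answer: 16

Derivation:
Op 1 fold_right: fold axis v@16; visible region now rows[0,32) x cols[16,32) = 32x16
Op 2 fold_up: fold axis h@16; visible region now rows[0,16) x cols[16,32) = 16x16
Op 3 cut(12, 4): punch at orig (12,20); cuts so far [(12, 20)]; region rows[0,16) x cols[16,32) = 16x16
Op 4 cut(12, 14): punch at orig (12,30); cuts so far [(12, 20), (12, 30)]; region rows[0,16) x cols[16,32) = 16x16
Op 5 cut(11, 12): punch at orig (11,28); cuts so far [(11, 28), (12, 20), (12, 30)]; region rows[0,16) x cols[16,32) = 16x16
Op 6 cut(15, 2): punch at orig (15,18); cuts so far [(11, 28), (12, 20), (12, 30), (15, 18)]; region rows[0,16) x cols[16,32) = 16x16
Unfold 1 (reflect across h@16): 8 holes -> [(11, 28), (12, 20), (12, 30), (15, 18), (16, 18), (19, 20), (19, 30), (20, 28)]
Unfold 2 (reflect across v@16): 16 holes -> [(11, 3), (11, 28), (12, 1), (12, 11), (12, 20), (12, 30), (15, 13), (15, 18), (16, 13), (16, 18), (19, 1), (19, 11), (19, 20), (19, 30), (20, 3), (20, 28)]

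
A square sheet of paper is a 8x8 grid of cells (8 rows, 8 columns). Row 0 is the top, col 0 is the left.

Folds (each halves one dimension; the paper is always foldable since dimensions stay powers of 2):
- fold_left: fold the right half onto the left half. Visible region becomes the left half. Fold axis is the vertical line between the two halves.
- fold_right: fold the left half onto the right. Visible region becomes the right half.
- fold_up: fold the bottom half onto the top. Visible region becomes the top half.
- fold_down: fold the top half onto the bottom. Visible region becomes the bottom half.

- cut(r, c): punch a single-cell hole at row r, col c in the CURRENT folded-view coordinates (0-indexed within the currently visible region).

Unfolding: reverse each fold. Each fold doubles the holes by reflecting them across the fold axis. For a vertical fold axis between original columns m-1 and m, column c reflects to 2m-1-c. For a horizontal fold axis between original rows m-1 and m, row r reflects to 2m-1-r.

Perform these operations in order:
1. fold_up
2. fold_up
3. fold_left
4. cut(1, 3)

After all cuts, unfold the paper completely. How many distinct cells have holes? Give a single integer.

Op 1 fold_up: fold axis h@4; visible region now rows[0,4) x cols[0,8) = 4x8
Op 2 fold_up: fold axis h@2; visible region now rows[0,2) x cols[0,8) = 2x8
Op 3 fold_left: fold axis v@4; visible region now rows[0,2) x cols[0,4) = 2x4
Op 4 cut(1, 3): punch at orig (1,3); cuts so far [(1, 3)]; region rows[0,2) x cols[0,4) = 2x4
Unfold 1 (reflect across v@4): 2 holes -> [(1, 3), (1, 4)]
Unfold 2 (reflect across h@2): 4 holes -> [(1, 3), (1, 4), (2, 3), (2, 4)]
Unfold 3 (reflect across h@4): 8 holes -> [(1, 3), (1, 4), (2, 3), (2, 4), (5, 3), (5, 4), (6, 3), (6, 4)]

Answer: 8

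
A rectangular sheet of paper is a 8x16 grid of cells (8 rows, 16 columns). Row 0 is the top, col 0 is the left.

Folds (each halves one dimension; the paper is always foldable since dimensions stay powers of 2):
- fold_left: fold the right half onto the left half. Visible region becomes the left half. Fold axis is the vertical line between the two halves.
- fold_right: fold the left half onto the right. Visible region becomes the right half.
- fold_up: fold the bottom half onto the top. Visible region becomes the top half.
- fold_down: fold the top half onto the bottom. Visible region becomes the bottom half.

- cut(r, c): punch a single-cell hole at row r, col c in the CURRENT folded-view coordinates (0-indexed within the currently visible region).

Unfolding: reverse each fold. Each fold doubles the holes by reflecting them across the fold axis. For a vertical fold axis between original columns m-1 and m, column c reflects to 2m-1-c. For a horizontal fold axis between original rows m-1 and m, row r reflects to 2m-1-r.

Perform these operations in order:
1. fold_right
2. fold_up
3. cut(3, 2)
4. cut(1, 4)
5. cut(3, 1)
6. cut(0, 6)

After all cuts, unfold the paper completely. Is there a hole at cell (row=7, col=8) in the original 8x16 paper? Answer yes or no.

Op 1 fold_right: fold axis v@8; visible region now rows[0,8) x cols[8,16) = 8x8
Op 2 fold_up: fold axis h@4; visible region now rows[0,4) x cols[8,16) = 4x8
Op 3 cut(3, 2): punch at orig (3,10); cuts so far [(3, 10)]; region rows[0,4) x cols[8,16) = 4x8
Op 4 cut(1, 4): punch at orig (1,12); cuts so far [(1, 12), (3, 10)]; region rows[0,4) x cols[8,16) = 4x8
Op 5 cut(3, 1): punch at orig (3,9); cuts so far [(1, 12), (3, 9), (3, 10)]; region rows[0,4) x cols[8,16) = 4x8
Op 6 cut(0, 6): punch at orig (0,14); cuts so far [(0, 14), (1, 12), (3, 9), (3, 10)]; region rows[0,4) x cols[8,16) = 4x8
Unfold 1 (reflect across h@4): 8 holes -> [(0, 14), (1, 12), (3, 9), (3, 10), (4, 9), (4, 10), (6, 12), (7, 14)]
Unfold 2 (reflect across v@8): 16 holes -> [(0, 1), (0, 14), (1, 3), (1, 12), (3, 5), (3, 6), (3, 9), (3, 10), (4, 5), (4, 6), (4, 9), (4, 10), (6, 3), (6, 12), (7, 1), (7, 14)]
Holes: [(0, 1), (0, 14), (1, 3), (1, 12), (3, 5), (3, 6), (3, 9), (3, 10), (4, 5), (4, 6), (4, 9), (4, 10), (6, 3), (6, 12), (7, 1), (7, 14)]

Answer: no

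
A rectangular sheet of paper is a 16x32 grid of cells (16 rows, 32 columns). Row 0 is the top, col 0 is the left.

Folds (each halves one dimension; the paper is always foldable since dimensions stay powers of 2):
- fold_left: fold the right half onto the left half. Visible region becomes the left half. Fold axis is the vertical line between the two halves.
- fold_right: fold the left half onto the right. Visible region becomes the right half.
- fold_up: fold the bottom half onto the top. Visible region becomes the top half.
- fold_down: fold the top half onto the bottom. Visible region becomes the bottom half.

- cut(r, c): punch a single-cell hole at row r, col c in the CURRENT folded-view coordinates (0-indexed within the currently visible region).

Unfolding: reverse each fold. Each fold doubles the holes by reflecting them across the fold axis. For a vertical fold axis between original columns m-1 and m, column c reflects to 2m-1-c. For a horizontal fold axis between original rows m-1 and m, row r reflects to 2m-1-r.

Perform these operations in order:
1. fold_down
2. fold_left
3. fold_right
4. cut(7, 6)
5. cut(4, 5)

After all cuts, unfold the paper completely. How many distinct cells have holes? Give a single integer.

Op 1 fold_down: fold axis h@8; visible region now rows[8,16) x cols[0,32) = 8x32
Op 2 fold_left: fold axis v@16; visible region now rows[8,16) x cols[0,16) = 8x16
Op 3 fold_right: fold axis v@8; visible region now rows[8,16) x cols[8,16) = 8x8
Op 4 cut(7, 6): punch at orig (15,14); cuts so far [(15, 14)]; region rows[8,16) x cols[8,16) = 8x8
Op 5 cut(4, 5): punch at orig (12,13); cuts so far [(12, 13), (15, 14)]; region rows[8,16) x cols[8,16) = 8x8
Unfold 1 (reflect across v@8): 4 holes -> [(12, 2), (12, 13), (15, 1), (15, 14)]
Unfold 2 (reflect across v@16): 8 holes -> [(12, 2), (12, 13), (12, 18), (12, 29), (15, 1), (15, 14), (15, 17), (15, 30)]
Unfold 3 (reflect across h@8): 16 holes -> [(0, 1), (0, 14), (0, 17), (0, 30), (3, 2), (3, 13), (3, 18), (3, 29), (12, 2), (12, 13), (12, 18), (12, 29), (15, 1), (15, 14), (15, 17), (15, 30)]

Answer: 16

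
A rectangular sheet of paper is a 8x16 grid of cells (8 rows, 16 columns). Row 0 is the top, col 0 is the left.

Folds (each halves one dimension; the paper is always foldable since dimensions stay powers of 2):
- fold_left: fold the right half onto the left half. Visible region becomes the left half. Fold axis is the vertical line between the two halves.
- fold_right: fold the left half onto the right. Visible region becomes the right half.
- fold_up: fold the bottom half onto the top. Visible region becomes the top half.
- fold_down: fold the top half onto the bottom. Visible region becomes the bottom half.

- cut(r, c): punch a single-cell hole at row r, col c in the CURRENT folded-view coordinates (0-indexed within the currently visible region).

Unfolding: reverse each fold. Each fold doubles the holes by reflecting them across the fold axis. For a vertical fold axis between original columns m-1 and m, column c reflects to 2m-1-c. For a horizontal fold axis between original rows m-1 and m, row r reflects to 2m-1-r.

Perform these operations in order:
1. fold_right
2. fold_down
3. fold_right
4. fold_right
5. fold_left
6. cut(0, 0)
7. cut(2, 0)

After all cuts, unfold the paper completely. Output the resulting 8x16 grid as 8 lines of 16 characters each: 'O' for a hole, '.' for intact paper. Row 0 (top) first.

Answer: ................
OOOOOOOOOOOOOOOO
................
OOOOOOOOOOOOOOOO
OOOOOOOOOOOOOOOO
................
OOOOOOOOOOOOOOOO
................

Derivation:
Op 1 fold_right: fold axis v@8; visible region now rows[0,8) x cols[8,16) = 8x8
Op 2 fold_down: fold axis h@4; visible region now rows[4,8) x cols[8,16) = 4x8
Op 3 fold_right: fold axis v@12; visible region now rows[4,8) x cols[12,16) = 4x4
Op 4 fold_right: fold axis v@14; visible region now rows[4,8) x cols[14,16) = 4x2
Op 5 fold_left: fold axis v@15; visible region now rows[4,8) x cols[14,15) = 4x1
Op 6 cut(0, 0): punch at orig (4,14); cuts so far [(4, 14)]; region rows[4,8) x cols[14,15) = 4x1
Op 7 cut(2, 0): punch at orig (6,14); cuts so far [(4, 14), (6, 14)]; region rows[4,8) x cols[14,15) = 4x1
Unfold 1 (reflect across v@15): 4 holes -> [(4, 14), (4, 15), (6, 14), (6, 15)]
Unfold 2 (reflect across v@14): 8 holes -> [(4, 12), (4, 13), (4, 14), (4, 15), (6, 12), (6, 13), (6, 14), (6, 15)]
Unfold 3 (reflect across v@12): 16 holes -> [(4, 8), (4, 9), (4, 10), (4, 11), (4, 12), (4, 13), (4, 14), (4, 15), (6, 8), (6, 9), (6, 10), (6, 11), (6, 12), (6, 13), (6, 14), (6, 15)]
Unfold 4 (reflect across h@4): 32 holes -> [(1, 8), (1, 9), (1, 10), (1, 11), (1, 12), (1, 13), (1, 14), (1, 15), (3, 8), (3, 9), (3, 10), (3, 11), (3, 12), (3, 13), (3, 14), (3, 15), (4, 8), (4, 9), (4, 10), (4, 11), (4, 12), (4, 13), (4, 14), (4, 15), (6, 8), (6, 9), (6, 10), (6, 11), (6, 12), (6, 13), (6, 14), (6, 15)]
Unfold 5 (reflect across v@8): 64 holes -> [(1, 0), (1, 1), (1, 2), (1, 3), (1, 4), (1, 5), (1, 6), (1, 7), (1, 8), (1, 9), (1, 10), (1, 11), (1, 12), (1, 13), (1, 14), (1, 15), (3, 0), (3, 1), (3, 2), (3, 3), (3, 4), (3, 5), (3, 6), (3, 7), (3, 8), (3, 9), (3, 10), (3, 11), (3, 12), (3, 13), (3, 14), (3, 15), (4, 0), (4, 1), (4, 2), (4, 3), (4, 4), (4, 5), (4, 6), (4, 7), (4, 8), (4, 9), (4, 10), (4, 11), (4, 12), (4, 13), (4, 14), (4, 15), (6, 0), (6, 1), (6, 2), (6, 3), (6, 4), (6, 5), (6, 6), (6, 7), (6, 8), (6, 9), (6, 10), (6, 11), (6, 12), (6, 13), (6, 14), (6, 15)]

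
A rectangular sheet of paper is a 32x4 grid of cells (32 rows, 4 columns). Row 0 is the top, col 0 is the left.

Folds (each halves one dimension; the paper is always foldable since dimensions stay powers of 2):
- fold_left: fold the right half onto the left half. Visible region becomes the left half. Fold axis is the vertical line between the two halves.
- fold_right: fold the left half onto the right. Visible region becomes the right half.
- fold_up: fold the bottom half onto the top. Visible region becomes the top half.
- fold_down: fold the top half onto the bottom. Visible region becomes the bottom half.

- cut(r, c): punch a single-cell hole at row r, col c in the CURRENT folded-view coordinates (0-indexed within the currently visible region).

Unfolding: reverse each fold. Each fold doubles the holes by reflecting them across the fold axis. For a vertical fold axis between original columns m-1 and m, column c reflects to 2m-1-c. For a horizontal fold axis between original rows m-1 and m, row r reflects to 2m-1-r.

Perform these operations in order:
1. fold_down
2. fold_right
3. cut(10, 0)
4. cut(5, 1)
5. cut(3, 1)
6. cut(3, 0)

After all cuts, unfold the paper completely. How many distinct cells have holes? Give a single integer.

Answer: 16

Derivation:
Op 1 fold_down: fold axis h@16; visible region now rows[16,32) x cols[0,4) = 16x4
Op 2 fold_right: fold axis v@2; visible region now rows[16,32) x cols[2,4) = 16x2
Op 3 cut(10, 0): punch at orig (26,2); cuts so far [(26, 2)]; region rows[16,32) x cols[2,4) = 16x2
Op 4 cut(5, 1): punch at orig (21,3); cuts so far [(21, 3), (26, 2)]; region rows[16,32) x cols[2,4) = 16x2
Op 5 cut(3, 1): punch at orig (19,3); cuts so far [(19, 3), (21, 3), (26, 2)]; region rows[16,32) x cols[2,4) = 16x2
Op 6 cut(3, 0): punch at orig (19,2); cuts so far [(19, 2), (19, 3), (21, 3), (26, 2)]; region rows[16,32) x cols[2,4) = 16x2
Unfold 1 (reflect across v@2): 8 holes -> [(19, 0), (19, 1), (19, 2), (19, 3), (21, 0), (21, 3), (26, 1), (26, 2)]
Unfold 2 (reflect across h@16): 16 holes -> [(5, 1), (5, 2), (10, 0), (10, 3), (12, 0), (12, 1), (12, 2), (12, 3), (19, 0), (19, 1), (19, 2), (19, 3), (21, 0), (21, 3), (26, 1), (26, 2)]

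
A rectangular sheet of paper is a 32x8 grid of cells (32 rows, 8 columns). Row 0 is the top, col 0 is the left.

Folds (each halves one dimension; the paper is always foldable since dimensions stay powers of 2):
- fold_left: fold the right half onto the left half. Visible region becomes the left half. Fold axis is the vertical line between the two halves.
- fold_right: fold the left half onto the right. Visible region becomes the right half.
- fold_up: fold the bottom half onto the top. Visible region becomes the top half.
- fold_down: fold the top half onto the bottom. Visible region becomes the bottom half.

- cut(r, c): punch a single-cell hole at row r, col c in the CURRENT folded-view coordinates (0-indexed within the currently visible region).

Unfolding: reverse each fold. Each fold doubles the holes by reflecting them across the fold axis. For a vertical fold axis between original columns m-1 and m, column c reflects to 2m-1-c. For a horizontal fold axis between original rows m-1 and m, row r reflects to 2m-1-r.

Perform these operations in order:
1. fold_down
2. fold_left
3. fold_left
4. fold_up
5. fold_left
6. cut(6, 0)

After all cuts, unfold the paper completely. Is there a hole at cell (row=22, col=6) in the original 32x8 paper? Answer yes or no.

Answer: yes

Derivation:
Op 1 fold_down: fold axis h@16; visible region now rows[16,32) x cols[0,8) = 16x8
Op 2 fold_left: fold axis v@4; visible region now rows[16,32) x cols[0,4) = 16x4
Op 3 fold_left: fold axis v@2; visible region now rows[16,32) x cols[0,2) = 16x2
Op 4 fold_up: fold axis h@24; visible region now rows[16,24) x cols[0,2) = 8x2
Op 5 fold_left: fold axis v@1; visible region now rows[16,24) x cols[0,1) = 8x1
Op 6 cut(6, 0): punch at orig (22,0); cuts so far [(22, 0)]; region rows[16,24) x cols[0,1) = 8x1
Unfold 1 (reflect across v@1): 2 holes -> [(22, 0), (22, 1)]
Unfold 2 (reflect across h@24): 4 holes -> [(22, 0), (22, 1), (25, 0), (25, 1)]
Unfold 3 (reflect across v@2): 8 holes -> [(22, 0), (22, 1), (22, 2), (22, 3), (25, 0), (25, 1), (25, 2), (25, 3)]
Unfold 4 (reflect across v@4): 16 holes -> [(22, 0), (22, 1), (22, 2), (22, 3), (22, 4), (22, 5), (22, 6), (22, 7), (25, 0), (25, 1), (25, 2), (25, 3), (25, 4), (25, 5), (25, 6), (25, 7)]
Unfold 5 (reflect across h@16): 32 holes -> [(6, 0), (6, 1), (6, 2), (6, 3), (6, 4), (6, 5), (6, 6), (6, 7), (9, 0), (9, 1), (9, 2), (9, 3), (9, 4), (9, 5), (9, 6), (9, 7), (22, 0), (22, 1), (22, 2), (22, 3), (22, 4), (22, 5), (22, 6), (22, 7), (25, 0), (25, 1), (25, 2), (25, 3), (25, 4), (25, 5), (25, 6), (25, 7)]
Holes: [(6, 0), (6, 1), (6, 2), (6, 3), (6, 4), (6, 5), (6, 6), (6, 7), (9, 0), (9, 1), (9, 2), (9, 3), (9, 4), (9, 5), (9, 6), (9, 7), (22, 0), (22, 1), (22, 2), (22, 3), (22, 4), (22, 5), (22, 6), (22, 7), (25, 0), (25, 1), (25, 2), (25, 3), (25, 4), (25, 5), (25, 6), (25, 7)]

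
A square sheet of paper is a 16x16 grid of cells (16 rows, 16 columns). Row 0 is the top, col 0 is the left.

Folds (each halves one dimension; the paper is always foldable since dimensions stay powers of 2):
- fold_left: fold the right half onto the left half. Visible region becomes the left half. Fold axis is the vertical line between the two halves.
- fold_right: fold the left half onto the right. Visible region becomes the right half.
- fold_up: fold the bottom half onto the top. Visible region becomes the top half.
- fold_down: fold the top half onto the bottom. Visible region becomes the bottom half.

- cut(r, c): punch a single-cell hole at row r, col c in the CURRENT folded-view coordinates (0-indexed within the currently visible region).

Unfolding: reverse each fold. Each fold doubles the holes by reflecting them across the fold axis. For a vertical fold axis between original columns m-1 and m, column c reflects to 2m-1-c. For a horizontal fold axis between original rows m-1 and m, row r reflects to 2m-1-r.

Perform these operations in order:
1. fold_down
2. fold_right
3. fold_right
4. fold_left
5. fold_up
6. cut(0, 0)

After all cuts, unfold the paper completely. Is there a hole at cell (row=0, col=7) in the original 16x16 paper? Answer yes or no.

Op 1 fold_down: fold axis h@8; visible region now rows[8,16) x cols[0,16) = 8x16
Op 2 fold_right: fold axis v@8; visible region now rows[8,16) x cols[8,16) = 8x8
Op 3 fold_right: fold axis v@12; visible region now rows[8,16) x cols[12,16) = 8x4
Op 4 fold_left: fold axis v@14; visible region now rows[8,16) x cols[12,14) = 8x2
Op 5 fold_up: fold axis h@12; visible region now rows[8,12) x cols[12,14) = 4x2
Op 6 cut(0, 0): punch at orig (8,12); cuts so far [(8, 12)]; region rows[8,12) x cols[12,14) = 4x2
Unfold 1 (reflect across h@12): 2 holes -> [(8, 12), (15, 12)]
Unfold 2 (reflect across v@14): 4 holes -> [(8, 12), (8, 15), (15, 12), (15, 15)]
Unfold 3 (reflect across v@12): 8 holes -> [(8, 8), (8, 11), (8, 12), (8, 15), (15, 8), (15, 11), (15, 12), (15, 15)]
Unfold 4 (reflect across v@8): 16 holes -> [(8, 0), (8, 3), (8, 4), (8, 7), (8, 8), (8, 11), (8, 12), (8, 15), (15, 0), (15, 3), (15, 4), (15, 7), (15, 8), (15, 11), (15, 12), (15, 15)]
Unfold 5 (reflect across h@8): 32 holes -> [(0, 0), (0, 3), (0, 4), (0, 7), (0, 8), (0, 11), (0, 12), (0, 15), (7, 0), (7, 3), (7, 4), (7, 7), (7, 8), (7, 11), (7, 12), (7, 15), (8, 0), (8, 3), (8, 4), (8, 7), (8, 8), (8, 11), (8, 12), (8, 15), (15, 0), (15, 3), (15, 4), (15, 7), (15, 8), (15, 11), (15, 12), (15, 15)]
Holes: [(0, 0), (0, 3), (0, 4), (0, 7), (0, 8), (0, 11), (0, 12), (0, 15), (7, 0), (7, 3), (7, 4), (7, 7), (7, 8), (7, 11), (7, 12), (7, 15), (8, 0), (8, 3), (8, 4), (8, 7), (8, 8), (8, 11), (8, 12), (8, 15), (15, 0), (15, 3), (15, 4), (15, 7), (15, 8), (15, 11), (15, 12), (15, 15)]

Answer: yes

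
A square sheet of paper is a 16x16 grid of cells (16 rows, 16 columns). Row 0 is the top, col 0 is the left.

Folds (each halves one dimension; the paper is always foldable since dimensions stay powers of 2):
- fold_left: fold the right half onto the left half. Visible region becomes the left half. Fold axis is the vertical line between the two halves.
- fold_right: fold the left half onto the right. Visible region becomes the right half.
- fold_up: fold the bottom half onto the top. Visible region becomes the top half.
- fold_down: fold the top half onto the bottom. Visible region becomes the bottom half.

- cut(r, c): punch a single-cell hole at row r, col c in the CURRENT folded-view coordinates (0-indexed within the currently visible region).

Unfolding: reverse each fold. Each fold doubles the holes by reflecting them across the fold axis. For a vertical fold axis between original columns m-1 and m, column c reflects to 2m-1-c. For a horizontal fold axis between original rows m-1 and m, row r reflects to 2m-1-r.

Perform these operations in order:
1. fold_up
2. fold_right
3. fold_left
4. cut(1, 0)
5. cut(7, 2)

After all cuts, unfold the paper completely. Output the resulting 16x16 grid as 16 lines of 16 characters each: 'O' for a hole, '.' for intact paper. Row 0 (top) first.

Answer: ................
O......OO......O
................
................
................
................
................
..O..O....O..O..
..O..O....O..O..
................
................
................
................
................
O......OO......O
................

Derivation:
Op 1 fold_up: fold axis h@8; visible region now rows[0,8) x cols[0,16) = 8x16
Op 2 fold_right: fold axis v@8; visible region now rows[0,8) x cols[8,16) = 8x8
Op 3 fold_left: fold axis v@12; visible region now rows[0,8) x cols[8,12) = 8x4
Op 4 cut(1, 0): punch at orig (1,8); cuts so far [(1, 8)]; region rows[0,8) x cols[8,12) = 8x4
Op 5 cut(7, 2): punch at orig (7,10); cuts so far [(1, 8), (7, 10)]; region rows[0,8) x cols[8,12) = 8x4
Unfold 1 (reflect across v@12): 4 holes -> [(1, 8), (1, 15), (7, 10), (7, 13)]
Unfold 2 (reflect across v@8): 8 holes -> [(1, 0), (1, 7), (1, 8), (1, 15), (7, 2), (7, 5), (7, 10), (7, 13)]
Unfold 3 (reflect across h@8): 16 holes -> [(1, 0), (1, 7), (1, 8), (1, 15), (7, 2), (7, 5), (7, 10), (7, 13), (8, 2), (8, 5), (8, 10), (8, 13), (14, 0), (14, 7), (14, 8), (14, 15)]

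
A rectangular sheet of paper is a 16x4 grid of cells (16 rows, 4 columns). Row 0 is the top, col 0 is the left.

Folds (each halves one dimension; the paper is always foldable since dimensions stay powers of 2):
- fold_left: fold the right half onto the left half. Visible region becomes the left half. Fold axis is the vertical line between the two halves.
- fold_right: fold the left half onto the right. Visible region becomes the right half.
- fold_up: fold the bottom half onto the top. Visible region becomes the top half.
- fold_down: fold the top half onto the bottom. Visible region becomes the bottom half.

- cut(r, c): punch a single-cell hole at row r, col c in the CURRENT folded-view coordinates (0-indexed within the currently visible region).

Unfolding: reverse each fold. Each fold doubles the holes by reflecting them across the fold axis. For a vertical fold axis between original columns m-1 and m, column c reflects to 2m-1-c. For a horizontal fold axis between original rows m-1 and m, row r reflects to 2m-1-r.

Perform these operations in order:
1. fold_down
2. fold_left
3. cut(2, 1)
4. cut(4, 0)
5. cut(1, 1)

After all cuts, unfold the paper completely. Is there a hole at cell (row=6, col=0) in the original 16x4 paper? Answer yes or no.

Op 1 fold_down: fold axis h@8; visible region now rows[8,16) x cols[0,4) = 8x4
Op 2 fold_left: fold axis v@2; visible region now rows[8,16) x cols[0,2) = 8x2
Op 3 cut(2, 1): punch at orig (10,1); cuts so far [(10, 1)]; region rows[8,16) x cols[0,2) = 8x2
Op 4 cut(4, 0): punch at orig (12,0); cuts so far [(10, 1), (12, 0)]; region rows[8,16) x cols[0,2) = 8x2
Op 5 cut(1, 1): punch at orig (9,1); cuts so far [(9, 1), (10, 1), (12, 0)]; region rows[8,16) x cols[0,2) = 8x2
Unfold 1 (reflect across v@2): 6 holes -> [(9, 1), (9, 2), (10, 1), (10, 2), (12, 0), (12, 3)]
Unfold 2 (reflect across h@8): 12 holes -> [(3, 0), (3, 3), (5, 1), (5, 2), (6, 1), (6, 2), (9, 1), (9, 2), (10, 1), (10, 2), (12, 0), (12, 3)]
Holes: [(3, 0), (3, 3), (5, 1), (5, 2), (6, 1), (6, 2), (9, 1), (9, 2), (10, 1), (10, 2), (12, 0), (12, 3)]

Answer: no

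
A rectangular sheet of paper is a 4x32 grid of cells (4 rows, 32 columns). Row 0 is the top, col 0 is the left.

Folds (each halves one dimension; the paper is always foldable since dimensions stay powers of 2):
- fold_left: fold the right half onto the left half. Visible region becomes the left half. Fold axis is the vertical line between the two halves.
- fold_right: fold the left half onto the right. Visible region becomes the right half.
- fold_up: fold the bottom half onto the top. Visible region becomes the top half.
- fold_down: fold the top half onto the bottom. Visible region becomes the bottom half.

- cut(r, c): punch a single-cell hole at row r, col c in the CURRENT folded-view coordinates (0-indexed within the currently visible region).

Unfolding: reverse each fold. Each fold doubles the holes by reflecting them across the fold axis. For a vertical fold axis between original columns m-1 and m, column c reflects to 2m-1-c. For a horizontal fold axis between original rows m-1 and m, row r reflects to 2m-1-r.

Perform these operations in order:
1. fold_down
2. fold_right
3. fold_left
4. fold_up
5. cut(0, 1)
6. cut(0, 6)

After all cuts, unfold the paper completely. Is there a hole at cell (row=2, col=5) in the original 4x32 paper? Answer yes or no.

Answer: no

Derivation:
Op 1 fold_down: fold axis h@2; visible region now rows[2,4) x cols[0,32) = 2x32
Op 2 fold_right: fold axis v@16; visible region now rows[2,4) x cols[16,32) = 2x16
Op 3 fold_left: fold axis v@24; visible region now rows[2,4) x cols[16,24) = 2x8
Op 4 fold_up: fold axis h@3; visible region now rows[2,3) x cols[16,24) = 1x8
Op 5 cut(0, 1): punch at orig (2,17); cuts so far [(2, 17)]; region rows[2,3) x cols[16,24) = 1x8
Op 6 cut(0, 6): punch at orig (2,22); cuts so far [(2, 17), (2, 22)]; region rows[2,3) x cols[16,24) = 1x8
Unfold 1 (reflect across h@3): 4 holes -> [(2, 17), (2, 22), (3, 17), (3, 22)]
Unfold 2 (reflect across v@24): 8 holes -> [(2, 17), (2, 22), (2, 25), (2, 30), (3, 17), (3, 22), (3, 25), (3, 30)]
Unfold 3 (reflect across v@16): 16 holes -> [(2, 1), (2, 6), (2, 9), (2, 14), (2, 17), (2, 22), (2, 25), (2, 30), (3, 1), (3, 6), (3, 9), (3, 14), (3, 17), (3, 22), (3, 25), (3, 30)]
Unfold 4 (reflect across h@2): 32 holes -> [(0, 1), (0, 6), (0, 9), (0, 14), (0, 17), (0, 22), (0, 25), (0, 30), (1, 1), (1, 6), (1, 9), (1, 14), (1, 17), (1, 22), (1, 25), (1, 30), (2, 1), (2, 6), (2, 9), (2, 14), (2, 17), (2, 22), (2, 25), (2, 30), (3, 1), (3, 6), (3, 9), (3, 14), (3, 17), (3, 22), (3, 25), (3, 30)]
Holes: [(0, 1), (0, 6), (0, 9), (0, 14), (0, 17), (0, 22), (0, 25), (0, 30), (1, 1), (1, 6), (1, 9), (1, 14), (1, 17), (1, 22), (1, 25), (1, 30), (2, 1), (2, 6), (2, 9), (2, 14), (2, 17), (2, 22), (2, 25), (2, 30), (3, 1), (3, 6), (3, 9), (3, 14), (3, 17), (3, 22), (3, 25), (3, 30)]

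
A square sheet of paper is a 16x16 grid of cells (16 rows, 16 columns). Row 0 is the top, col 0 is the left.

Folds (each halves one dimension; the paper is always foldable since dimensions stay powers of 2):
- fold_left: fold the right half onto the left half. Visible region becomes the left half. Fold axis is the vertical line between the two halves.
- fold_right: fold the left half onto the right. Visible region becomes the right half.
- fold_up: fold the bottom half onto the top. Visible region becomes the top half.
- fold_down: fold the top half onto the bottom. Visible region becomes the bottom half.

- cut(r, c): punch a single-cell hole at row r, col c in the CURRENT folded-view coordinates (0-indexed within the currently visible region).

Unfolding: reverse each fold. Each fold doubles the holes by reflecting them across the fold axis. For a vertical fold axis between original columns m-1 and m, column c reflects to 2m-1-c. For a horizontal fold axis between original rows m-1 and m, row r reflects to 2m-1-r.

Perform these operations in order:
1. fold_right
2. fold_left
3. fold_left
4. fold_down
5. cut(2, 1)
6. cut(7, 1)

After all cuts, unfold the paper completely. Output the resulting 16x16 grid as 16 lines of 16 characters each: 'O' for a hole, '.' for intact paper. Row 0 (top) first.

Op 1 fold_right: fold axis v@8; visible region now rows[0,16) x cols[8,16) = 16x8
Op 2 fold_left: fold axis v@12; visible region now rows[0,16) x cols[8,12) = 16x4
Op 3 fold_left: fold axis v@10; visible region now rows[0,16) x cols[8,10) = 16x2
Op 4 fold_down: fold axis h@8; visible region now rows[8,16) x cols[8,10) = 8x2
Op 5 cut(2, 1): punch at orig (10,9); cuts so far [(10, 9)]; region rows[8,16) x cols[8,10) = 8x2
Op 6 cut(7, 1): punch at orig (15,9); cuts so far [(10, 9), (15, 9)]; region rows[8,16) x cols[8,10) = 8x2
Unfold 1 (reflect across h@8): 4 holes -> [(0, 9), (5, 9), (10, 9), (15, 9)]
Unfold 2 (reflect across v@10): 8 holes -> [(0, 9), (0, 10), (5, 9), (5, 10), (10, 9), (10, 10), (15, 9), (15, 10)]
Unfold 3 (reflect across v@12): 16 holes -> [(0, 9), (0, 10), (0, 13), (0, 14), (5, 9), (5, 10), (5, 13), (5, 14), (10, 9), (10, 10), (10, 13), (10, 14), (15, 9), (15, 10), (15, 13), (15, 14)]
Unfold 4 (reflect across v@8): 32 holes -> [(0, 1), (0, 2), (0, 5), (0, 6), (0, 9), (0, 10), (0, 13), (0, 14), (5, 1), (5, 2), (5, 5), (5, 6), (5, 9), (5, 10), (5, 13), (5, 14), (10, 1), (10, 2), (10, 5), (10, 6), (10, 9), (10, 10), (10, 13), (10, 14), (15, 1), (15, 2), (15, 5), (15, 6), (15, 9), (15, 10), (15, 13), (15, 14)]

Answer: .OO..OO..OO..OO.
................
................
................
................
.OO..OO..OO..OO.
................
................
................
................
.OO..OO..OO..OO.
................
................
................
................
.OO..OO..OO..OO.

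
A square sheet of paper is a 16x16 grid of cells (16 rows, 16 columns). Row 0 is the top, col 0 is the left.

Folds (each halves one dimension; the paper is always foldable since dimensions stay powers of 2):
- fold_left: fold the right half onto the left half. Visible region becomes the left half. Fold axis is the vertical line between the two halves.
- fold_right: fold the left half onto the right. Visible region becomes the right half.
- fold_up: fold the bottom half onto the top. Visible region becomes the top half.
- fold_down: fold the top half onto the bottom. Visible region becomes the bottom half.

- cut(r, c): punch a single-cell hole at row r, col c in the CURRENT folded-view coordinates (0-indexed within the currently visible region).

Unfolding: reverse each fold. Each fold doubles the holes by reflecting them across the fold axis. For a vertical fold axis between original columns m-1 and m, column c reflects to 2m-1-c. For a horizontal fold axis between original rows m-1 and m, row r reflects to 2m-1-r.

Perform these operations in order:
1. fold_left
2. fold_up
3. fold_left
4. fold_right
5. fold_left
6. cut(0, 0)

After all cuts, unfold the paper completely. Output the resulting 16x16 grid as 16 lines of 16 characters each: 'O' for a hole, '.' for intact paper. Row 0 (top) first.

Answer: OOOOOOOOOOOOOOOO
................
................
................
................
................
................
................
................
................
................
................
................
................
................
OOOOOOOOOOOOOOOO

Derivation:
Op 1 fold_left: fold axis v@8; visible region now rows[0,16) x cols[0,8) = 16x8
Op 2 fold_up: fold axis h@8; visible region now rows[0,8) x cols[0,8) = 8x8
Op 3 fold_left: fold axis v@4; visible region now rows[0,8) x cols[0,4) = 8x4
Op 4 fold_right: fold axis v@2; visible region now rows[0,8) x cols[2,4) = 8x2
Op 5 fold_left: fold axis v@3; visible region now rows[0,8) x cols[2,3) = 8x1
Op 6 cut(0, 0): punch at orig (0,2); cuts so far [(0, 2)]; region rows[0,8) x cols[2,3) = 8x1
Unfold 1 (reflect across v@3): 2 holes -> [(0, 2), (0, 3)]
Unfold 2 (reflect across v@2): 4 holes -> [(0, 0), (0, 1), (0, 2), (0, 3)]
Unfold 3 (reflect across v@4): 8 holes -> [(0, 0), (0, 1), (0, 2), (0, 3), (0, 4), (0, 5), (0, 6), (0, 7)]
Unfold 4 (reflect across h@8): 16 holes -> [(0, 0), (0, 1), (0, 2), (0, 3), (0, 4), (0, 5), (0, 6), (0, 7), (15, 0), (15, 1), (15, 2), (15, 3), (15, 4), (15, 5), (15, 6), (15, 7)]
Unfold 5 (reflect across v@8): 32 holes -> [(0, 0), (0, 1), (0, 2), (0, 3), (0, 4), (0, 5), (0, 6), (0, 7), (0, 8), (0, 9), (0, 10), (0, 11), (0, 12), (0, 13), (0, 14), (0, 15), (15, 0), (15, 1), (15, 2), (15, 3), (15, 4), (15, 5), (15, 6), (15, 7), (15, 8), (15, 9), (15, 10), (15, 11), (15, 12), (15, 13), (15, 14), (15, 15)]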